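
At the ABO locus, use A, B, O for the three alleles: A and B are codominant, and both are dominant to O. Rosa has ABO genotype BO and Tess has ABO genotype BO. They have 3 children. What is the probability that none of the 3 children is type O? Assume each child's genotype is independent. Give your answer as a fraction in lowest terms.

27/64

ABO cross BO × BO → 1/4 O, 3/4 B.
So P(type O) = 1/4 per child.
P(not type O) = 3/4 for one child; (3/4)^3 = 27/64.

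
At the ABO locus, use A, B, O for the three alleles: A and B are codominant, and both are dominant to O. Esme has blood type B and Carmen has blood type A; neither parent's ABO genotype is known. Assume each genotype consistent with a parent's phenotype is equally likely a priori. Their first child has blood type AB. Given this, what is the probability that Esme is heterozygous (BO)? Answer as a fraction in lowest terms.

1/3

Possible genotypes: Esme ∈ {BB, BO}; Carmen ∈ {AA, AO}.
Weight each parental genotype pair by prior × P(type-AB child):
  BB × AA: posterior weight 4/9.
  BB × AO: posterior weight 2/9.
  BO × AA: posterior weight 2/9.
  BO × AO: posterior weight 1/9.
Sum the posterior weight over pairs where Esme is BO: 1/3.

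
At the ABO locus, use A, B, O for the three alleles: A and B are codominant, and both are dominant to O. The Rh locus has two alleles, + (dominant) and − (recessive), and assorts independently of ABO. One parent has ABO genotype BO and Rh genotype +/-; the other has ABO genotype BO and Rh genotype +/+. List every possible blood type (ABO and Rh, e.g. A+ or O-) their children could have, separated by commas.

Gametes from BO × BO give offspring ABO genotypes BB, BO, OO, i.e. phenotypes O, B.
Rh cross +/- × +/+ → phenotypes Rh+.
Combining independently: O+, B+.

O+, B+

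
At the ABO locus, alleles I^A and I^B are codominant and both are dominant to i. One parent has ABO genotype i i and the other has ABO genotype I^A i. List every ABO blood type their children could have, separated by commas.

O, A

Gametes from i i × I^A i give offspring ABO genotypes I^A i, i i, i.e. phenotypes O, A.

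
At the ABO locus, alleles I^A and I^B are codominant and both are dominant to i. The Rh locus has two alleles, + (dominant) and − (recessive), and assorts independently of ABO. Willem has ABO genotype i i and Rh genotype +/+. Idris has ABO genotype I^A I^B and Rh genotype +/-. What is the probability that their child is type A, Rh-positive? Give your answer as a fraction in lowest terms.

1/2

ABO cross i i × I^A I^B → offspring phenotypes: 1/2 A, 1/2 B.
Rh cross +/+ × +/- → 1 Rh+.
Independent loci: P(type A, Rh-positive) = 1/2 × 1 = 1/2.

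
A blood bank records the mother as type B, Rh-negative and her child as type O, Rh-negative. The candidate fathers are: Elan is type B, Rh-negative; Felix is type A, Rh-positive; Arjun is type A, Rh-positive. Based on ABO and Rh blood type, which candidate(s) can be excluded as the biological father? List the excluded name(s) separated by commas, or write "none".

none

A candidate is excluded only if no genotype consistent with his phenotype could produce a type O, Rh-negative child with a type B, Rh-negative mother.
Every candidate has at least one consistent genotype combination, so none can be excluded.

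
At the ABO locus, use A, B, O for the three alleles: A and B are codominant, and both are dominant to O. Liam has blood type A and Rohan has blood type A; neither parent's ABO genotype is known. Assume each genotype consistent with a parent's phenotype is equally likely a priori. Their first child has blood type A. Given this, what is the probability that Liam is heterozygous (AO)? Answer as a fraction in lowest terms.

7/15

Possible genotypes: Liam ∈ {AA, AO}; Rohan ∈ {AA, AO}.
Weight each parental genotype pair by prior × P(type-A child):
  AA × AA: posterior weight 4/15.
  AA × AO: posterior weight 4/15.
  AO × AA: posterior weight 4/15.
  AO × AO: posterior weight 1/5.
Sum the posterior weight over pairs where Liam is AO: 7/15.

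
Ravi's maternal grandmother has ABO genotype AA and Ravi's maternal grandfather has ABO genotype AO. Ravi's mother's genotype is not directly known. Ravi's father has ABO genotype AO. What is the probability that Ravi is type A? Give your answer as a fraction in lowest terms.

Ravi's mother's ABO genotype from AA × AO: 1/2 AA, 1/2 AO.
Crossing each possibility with the father AO and summing P(type A): 1/2·1 + 1/2·3/4 = 7/8.

7/8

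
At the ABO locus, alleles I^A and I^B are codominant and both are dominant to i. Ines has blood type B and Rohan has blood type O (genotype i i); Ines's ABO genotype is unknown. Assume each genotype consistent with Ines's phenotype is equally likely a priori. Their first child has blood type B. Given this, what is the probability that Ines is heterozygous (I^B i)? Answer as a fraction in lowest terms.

1/3

Possible genotypes: Ines ∈ {I^B I^B, I^B i}; Rohan ∈ {i i}.
Weight each parental genotype pair by prior × P(type-B child):
  I^B I^B × i i: posterior weight 2/3.
  I^B i × i i: posterior weight 1/3.
Sum the posterior weight over pairs where Ines is I^B i: 1/3.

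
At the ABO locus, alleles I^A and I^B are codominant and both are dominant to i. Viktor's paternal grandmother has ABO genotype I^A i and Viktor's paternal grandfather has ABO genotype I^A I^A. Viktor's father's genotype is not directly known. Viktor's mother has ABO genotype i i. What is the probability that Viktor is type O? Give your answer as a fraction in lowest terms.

1/4

Viktor's father's ABO genotype from I^A i × I^A I^A: 1/2 I^A I^A, 1/2 I^A i.
Crossing each possibility with the mother i i and summing P(type O): 1/2·0 + 1/2·1/2 = 1/4.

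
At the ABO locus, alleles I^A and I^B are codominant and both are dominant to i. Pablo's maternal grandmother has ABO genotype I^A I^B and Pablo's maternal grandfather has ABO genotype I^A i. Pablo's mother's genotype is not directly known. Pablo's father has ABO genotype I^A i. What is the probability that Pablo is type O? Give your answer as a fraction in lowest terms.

Pablo's mother's ABO genotype from I^A I^B × I^A i: 1/4 I^A I^A, 1/4 I^A I^B, 1/4 I^A i, 1/4 I^B i.
Crossing each possibility with the father I^A i and summing P(type O): 1/4·0 + 1/4·0 + 1/4·1/4 + 1/4·1/4 = 1/8.

1/8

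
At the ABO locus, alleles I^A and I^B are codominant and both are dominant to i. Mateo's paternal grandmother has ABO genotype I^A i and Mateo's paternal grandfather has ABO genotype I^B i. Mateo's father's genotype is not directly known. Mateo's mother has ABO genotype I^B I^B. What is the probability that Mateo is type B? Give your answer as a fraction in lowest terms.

Mateo's father's ABO genotype from I^A i × I^B i: 1/4 I^A I^B, 1/4 I^A i, 1/4 I^B i, 1/4 i i.
Crossing each possibility with the mother I^B I^B and summing P(type B): 1/4·1/2 + 1/4·1/2 + 1/4·1 + 1/4·1 = 3/4.

3/4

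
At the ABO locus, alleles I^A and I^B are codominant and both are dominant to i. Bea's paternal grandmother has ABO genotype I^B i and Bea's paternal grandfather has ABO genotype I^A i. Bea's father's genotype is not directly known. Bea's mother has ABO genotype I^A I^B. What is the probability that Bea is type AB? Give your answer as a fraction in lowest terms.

1/4

Bea's father's ABO genotype from I^B i × I^A i: 1/4 I^A I^B, 1/4 I^A i, 1/4 I^B i, 1/4 i i.
Crossing each possibility with the mother I^A I^B and summing P(type AB): 1/4·1/2 + 1/4·1/4 + 1/4·1/4 + 1/4·0 = 1/4.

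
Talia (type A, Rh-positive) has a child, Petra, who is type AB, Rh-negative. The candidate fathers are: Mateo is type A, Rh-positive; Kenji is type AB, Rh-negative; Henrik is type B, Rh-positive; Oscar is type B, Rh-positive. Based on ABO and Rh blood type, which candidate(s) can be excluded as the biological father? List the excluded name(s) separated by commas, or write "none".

A candidate is excluded only if no genotype consistent with his phenotype could produce a type AB, Rh-negative child with a type A, Rh-positive mother.
Mateo (type A, Rh+): no genotype consistent with that phenotype can produce a type-AB Rh- child with a type-A mother.

Mateo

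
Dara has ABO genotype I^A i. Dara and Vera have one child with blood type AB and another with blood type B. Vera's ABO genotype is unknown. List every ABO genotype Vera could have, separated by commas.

For each candidate genotype of Vera, check whether crossing it with I^A i can produce every observed child phenotype.
  I^A I^A → possible child types {A} ✗
  I^A I^B → possible child types {A, B, AB} ✓
  I^A i → possible child types {O, A} ✗
  I^B I^B → possible child types {B, AB} ✓
  I^B i → possible child types {O, A, B, AB} ✓
  i i → possible child types {O, A} ✗

I^A I^B, I^B I^B, I^B i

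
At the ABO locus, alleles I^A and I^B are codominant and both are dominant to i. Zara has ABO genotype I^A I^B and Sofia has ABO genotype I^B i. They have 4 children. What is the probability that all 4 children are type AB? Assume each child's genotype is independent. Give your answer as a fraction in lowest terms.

1/256

ABO cross I^A I^B × I^B i → 1/4 A, 1/2 B, 1/4 AB.
So P(type AB) = 1/4 per child.
All 4 independent: (1/4)^4 = 1/256.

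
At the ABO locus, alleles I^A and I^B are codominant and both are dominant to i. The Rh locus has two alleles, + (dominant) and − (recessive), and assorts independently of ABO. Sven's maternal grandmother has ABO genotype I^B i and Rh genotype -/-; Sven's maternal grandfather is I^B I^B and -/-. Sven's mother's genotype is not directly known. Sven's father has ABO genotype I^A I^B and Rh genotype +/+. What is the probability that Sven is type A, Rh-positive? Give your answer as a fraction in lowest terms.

1/8

Sven's mother's ABO genotype from I^B i × I^B I^B: 1/2 I^B I^B, 1/2 I^B i.
Crossing each possibility with the father I^A I^B and summing P(type A): 1/2·0 + 1/2·1/4 = 1/8.
Similarly for Rh via the mother's Rh distribution: P(Rh+) = 1.
Independent loci: 1/8 × 1 = 1/8.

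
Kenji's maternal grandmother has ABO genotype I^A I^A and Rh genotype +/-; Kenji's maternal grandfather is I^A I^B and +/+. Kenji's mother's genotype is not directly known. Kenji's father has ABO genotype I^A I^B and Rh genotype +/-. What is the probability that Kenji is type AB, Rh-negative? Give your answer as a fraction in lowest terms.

1/16

Kenji's mother's ABO genotype from I^A I^A × I^A I^B: 1/2 I^A I^A, 1/2 I^A I^B.
Crossing each possibility with the father I^A I^B and summing P(type AB): 1/2·1/2 + 1/2·1/2 = 1/2.
Similarly for Rh via the mother's Rh distribution: P(Rh-) = 1/8.
Independent loci: 1/2 × 1/8 = 1/16.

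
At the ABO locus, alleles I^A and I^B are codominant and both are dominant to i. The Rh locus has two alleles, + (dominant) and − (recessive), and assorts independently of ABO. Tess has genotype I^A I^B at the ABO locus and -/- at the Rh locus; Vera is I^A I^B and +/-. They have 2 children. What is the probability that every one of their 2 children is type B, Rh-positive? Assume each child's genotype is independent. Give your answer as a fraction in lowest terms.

ABO cross I^A I^B × I^A I^B → 1/4 A, 1/4 B, 1/2 AB.
Rh cross -/- × +/- → 1/2 Rh+, 1/2 Rh-; so P(type B, Rh-positive) = 1/4 × 1/2 = 1/8 per child.
All 2 independent: (1/8)^2 = 1/64.

1/64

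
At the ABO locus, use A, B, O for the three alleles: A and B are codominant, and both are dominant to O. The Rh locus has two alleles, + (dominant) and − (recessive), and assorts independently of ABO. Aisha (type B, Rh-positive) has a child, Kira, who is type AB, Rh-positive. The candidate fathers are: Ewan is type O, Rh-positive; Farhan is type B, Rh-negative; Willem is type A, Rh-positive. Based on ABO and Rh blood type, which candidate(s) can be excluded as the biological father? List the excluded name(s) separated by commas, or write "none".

A candidate is excluded only if no genotype consistent with his phenotype could produce a type AB, Rh-positive child with a type B, Rh-positive mother.
Ewan (type O, Rh+): no genotype consistent with that phenotype can produce a type-AB Rh+ child with a type-B mother.
Farhan (type B, Rh-): no genotype consistent with that phenotype can produce a type-AB Rh+ child with a type-B mother.

Ewan, Farhan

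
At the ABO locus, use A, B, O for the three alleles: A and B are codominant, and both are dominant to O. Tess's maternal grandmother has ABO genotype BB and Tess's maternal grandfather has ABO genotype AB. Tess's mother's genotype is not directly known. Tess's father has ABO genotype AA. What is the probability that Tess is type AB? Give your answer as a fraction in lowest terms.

Tess's mother's ABO genotype from BB × AB: 1/2 AB, 1/2 BB.
Crossing each possibility with the father AA and summing P(type AB): 1/2·1/2 + 1/2·1 = 3/4.

3/4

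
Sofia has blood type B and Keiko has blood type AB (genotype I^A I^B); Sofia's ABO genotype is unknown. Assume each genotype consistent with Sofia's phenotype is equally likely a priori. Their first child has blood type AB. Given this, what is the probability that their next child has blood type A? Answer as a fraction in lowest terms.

Possible genotypes: Sofia ∈ {I^B I^B, I^B i}; Keiko ∈ {I^A I^B}.
Weight each parental genotype pair by prior × P(type-AB child):
  I^B I^B × I^A I^B: posterior weight 2/3; P(next child type A) = 0.
  I^B i × I^A I^B: posterior weight 1/3; P(next child type A) = 1/4.
Weighted sum = 1/12.

1/12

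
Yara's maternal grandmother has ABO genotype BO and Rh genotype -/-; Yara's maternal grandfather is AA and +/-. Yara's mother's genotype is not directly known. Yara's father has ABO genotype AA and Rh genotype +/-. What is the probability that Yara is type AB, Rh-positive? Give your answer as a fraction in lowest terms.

5/32

Yara's mother's ABO genotype from BO × AA: 1/2 AB, 1/2 AO.
Crossing each possibility with the father AA and summing P(type AB): 1/2·1/2 + 1/2·0 = 1/4.
Similarly for Rh via the mother's Rh distribution: P(Rh+) = 5/8.
Independent loci: 1/4 × 5/8 = 5/32.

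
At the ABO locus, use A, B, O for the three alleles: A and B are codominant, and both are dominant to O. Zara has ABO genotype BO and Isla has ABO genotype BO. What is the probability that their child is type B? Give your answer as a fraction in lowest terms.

3/4

ABO cross BO × BO → offspring phenotypes: 1/4 O, 3/4 B.
So P(type B) = 3/4.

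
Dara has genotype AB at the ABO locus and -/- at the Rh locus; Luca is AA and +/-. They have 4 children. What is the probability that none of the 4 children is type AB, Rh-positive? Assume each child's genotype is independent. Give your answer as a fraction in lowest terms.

81/256

ABO cross AB × AA → 1/2 A, 1/2 AB.
Rh cross -/- × +/- → 1/2 Rh+, 1/2 Rh-; so P(type AB, Rh-positive) = 1/2 × 1/2 = 1/4 per child.
P(not type AB, Rh-positive) = 3/4 for one child; (3/4)^4 = 81/256.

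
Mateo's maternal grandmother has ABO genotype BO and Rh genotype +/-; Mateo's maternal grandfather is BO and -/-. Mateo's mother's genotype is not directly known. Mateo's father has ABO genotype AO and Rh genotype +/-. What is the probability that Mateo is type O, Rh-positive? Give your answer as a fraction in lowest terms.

5/32

Mateo's mother's ABO genotype from BO × BO: 1/4 BB, 1/2 BO, 1/4 OO.
Crossing each possibility with the father AO and summing P(type O): 1/4·0 + 1/2·1/4 + 1/4·1/2 = 1/4.
Similarly for Rh via the mother's Rh distribution: P(Rh+) = 5/8.
Independent loci: 1/4 × 5/8 = 5/32.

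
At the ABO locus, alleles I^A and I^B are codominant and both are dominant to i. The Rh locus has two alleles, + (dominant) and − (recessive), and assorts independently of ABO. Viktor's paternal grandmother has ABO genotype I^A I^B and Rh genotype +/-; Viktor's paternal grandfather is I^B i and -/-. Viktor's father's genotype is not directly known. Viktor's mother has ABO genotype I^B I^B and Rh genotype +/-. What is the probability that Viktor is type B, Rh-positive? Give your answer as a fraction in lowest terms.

Viktor's father's ABO genotype from I^A I^B × I^B i: 1/4 I^A I^B, 1/4 I^A i, 1/4 I^B I^B, 1/4 I^B i.
Crossing each possibility with the mother I^B I^B and summing P(type B): 1/4·1/2 + 1/4·1/2 + 1/4·1 + 1/4·1 = 3/4.
Similarly for Rh via the father's Rh distribution: P(Rh+) = 5/8.
Independent loci: 3/4 × 5/8 = 15/32.

15/32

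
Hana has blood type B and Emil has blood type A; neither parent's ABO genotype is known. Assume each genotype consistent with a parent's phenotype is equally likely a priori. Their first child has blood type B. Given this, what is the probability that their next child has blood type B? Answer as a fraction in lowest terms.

5/12

Possible genotypes: Hana ∈ {BB, BO}; Emil ∈ {AA, AO}.
Weight each parental genotype pair by prior × P(type-B child):
  BB × AO: posterior weight 2/3; P(next child type B) = 1/2.
  BO × AO: posterior weight 1/3; P(next child type B) = 1/4.
Weighted sum = 5/12.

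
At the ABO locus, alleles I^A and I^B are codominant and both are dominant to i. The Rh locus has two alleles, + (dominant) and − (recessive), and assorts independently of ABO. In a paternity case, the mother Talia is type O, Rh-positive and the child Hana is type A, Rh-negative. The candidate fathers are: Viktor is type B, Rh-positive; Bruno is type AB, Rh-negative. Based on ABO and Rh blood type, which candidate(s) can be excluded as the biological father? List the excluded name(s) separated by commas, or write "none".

Viktor

A candidate is excluded only if no genotype consistent with his phenotype could produce a type A, Rh-negative child with a type O, Rh-positive mother.
Viktor (type B, Rh+): no genotype consistent with that phenotype can produce a type-A Rh- child with a type-O mother.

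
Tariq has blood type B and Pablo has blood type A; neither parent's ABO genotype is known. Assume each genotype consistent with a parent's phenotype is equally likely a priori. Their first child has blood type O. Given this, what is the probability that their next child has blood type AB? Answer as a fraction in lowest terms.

1/4

Possible genotypes: Tariq ∈ {BB, BO}; Pablo ∈ {AA, AO}.
Weight each parental genotype pair by prior × P(type-O child):
  BO × AO: posterior weight 1; P(next child type AB) = 1/4.
Weighted sum = 1/4.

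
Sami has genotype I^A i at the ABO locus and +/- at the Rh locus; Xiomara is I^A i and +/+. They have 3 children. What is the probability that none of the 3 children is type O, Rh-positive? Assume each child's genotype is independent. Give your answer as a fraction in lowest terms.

ABO cross I^A i × I^A i → 1/4 O, 3/4 A.
Rh cross +/- × +/+ → 1 Rh+; so P(type O, Rh-positive) = 1/4 × 1 = 1/4 per child.
P(not type O, Rh-positive) = 3/4 for one child; (3/4)^3 = 27/64.

27/64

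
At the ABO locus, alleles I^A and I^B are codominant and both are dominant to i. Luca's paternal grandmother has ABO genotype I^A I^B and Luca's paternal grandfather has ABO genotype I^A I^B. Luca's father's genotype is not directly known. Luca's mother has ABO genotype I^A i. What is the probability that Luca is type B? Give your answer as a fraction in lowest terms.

Luca's father's ABO genotype from I^A I^B × I^A I^B: 1/4 I^A I^A, 1/2 I^A I^B, 1/4 I^B I^B.
Crossing each possibility with the mother I^A i and summing P(type B): 1/4·0 + 1/2·1/4 + 1/4·1/2 = 1/4.

1/4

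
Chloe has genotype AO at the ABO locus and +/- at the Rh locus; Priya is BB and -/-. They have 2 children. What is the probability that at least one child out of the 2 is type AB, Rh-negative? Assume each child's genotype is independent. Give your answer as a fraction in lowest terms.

7/16

ABO cross AO × BB → 1/2 B, 1/2 AB.
Rh cross +/- × -/- → 1/2 Rh+, 1/2 Rh-; so P(type AB, Rh-negative) = 1/2 × 1/2 = 1/4 per child.
P(none) = (3/4)^2 = 9/16; P(at least one) = 1 − 9/16 = 7/16.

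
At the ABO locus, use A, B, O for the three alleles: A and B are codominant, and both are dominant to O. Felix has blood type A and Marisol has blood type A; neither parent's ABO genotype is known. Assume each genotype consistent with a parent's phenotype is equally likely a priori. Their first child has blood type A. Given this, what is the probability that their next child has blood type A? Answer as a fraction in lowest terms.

19/20

Possible genotypes: Felix ∈ {AA, AO}; Marisol ∈ {AA, AO}.
Weight each parental genotype pair by prior × P(type-A child):
  AA × AA: posterior weight 4/15; P(next child type A) = 1.
  AA × AO: posterior weight 4/15; P(next child type A) = 1.
  AO × AA: posterior weight 4/15; P(next child type A) = 1.
  AO × AO: posterior weight 1/5; P(next child type A) = 3/4.
Weighted sum = 19/20.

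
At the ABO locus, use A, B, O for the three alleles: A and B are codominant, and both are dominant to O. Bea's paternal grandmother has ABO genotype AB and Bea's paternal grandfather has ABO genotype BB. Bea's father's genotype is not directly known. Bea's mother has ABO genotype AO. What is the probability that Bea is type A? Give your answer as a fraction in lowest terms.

1/4

Bea's father's ABO genotype from AB × BB: 1/2 AB, 1/2 BB.
Crossing each possibility with the mother AO and summing P(type A): 1/2·1/2 + 1/2·0 = 1/4.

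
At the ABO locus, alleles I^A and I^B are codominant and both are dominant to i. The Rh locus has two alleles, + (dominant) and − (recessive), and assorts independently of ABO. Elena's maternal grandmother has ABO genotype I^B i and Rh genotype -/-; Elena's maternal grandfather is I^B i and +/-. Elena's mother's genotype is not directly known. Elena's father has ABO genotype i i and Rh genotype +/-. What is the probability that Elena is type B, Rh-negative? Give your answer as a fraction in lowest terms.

Elena's mother's ABO genotype from I^B i × I^B i: 1/4 I^B I^B, 1/2 I^B i, 1/4 i i.
Crossing each possibility with the father i i and summing P(type B): 1/4·1 + 1/2·1/2 + 1/4·0 = 1/2.
Similarly for Rh via the mother's Rh distribution: P(Rh-) = 3/8.
Independent loci: 1/2 × 3/8 = 3/16.

3/16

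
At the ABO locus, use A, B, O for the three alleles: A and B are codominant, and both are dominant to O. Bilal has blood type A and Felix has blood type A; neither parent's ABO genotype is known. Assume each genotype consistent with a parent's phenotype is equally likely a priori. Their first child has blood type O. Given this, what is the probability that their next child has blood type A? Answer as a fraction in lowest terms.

3/4

Possible genotypes: Bilal ∈ {AA, AO}; Felix ∈ {AA, AO}.
Weight each parental genotype pair by prior × P(type-O child):
  AO × AO: posterior weight 1; P(next child type A) = 3/4.
Weighted sum = 3/4.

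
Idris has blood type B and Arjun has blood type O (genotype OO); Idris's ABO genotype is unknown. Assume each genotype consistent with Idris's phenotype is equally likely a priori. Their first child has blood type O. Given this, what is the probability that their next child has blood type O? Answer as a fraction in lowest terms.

1/2

Possible genotypes: Idris ∈ {BB, BO}; Arjun ∈ {OO}.
Weight each parental genotype pair by prior × P(type-O child):
  BO × OO: posterior weight 1; P(next child type O) = 1/2.
Weighted sum = 1/2.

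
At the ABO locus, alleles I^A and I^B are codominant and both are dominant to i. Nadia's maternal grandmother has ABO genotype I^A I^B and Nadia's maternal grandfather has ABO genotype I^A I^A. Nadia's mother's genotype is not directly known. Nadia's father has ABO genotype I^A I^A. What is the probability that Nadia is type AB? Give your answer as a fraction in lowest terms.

1/4

Nadia's mother's ABO genotype from I^A I^B × I^A I^A: 1/2 I^A I^A, 1/2 I^A I^B.
Crossing each possibility with the father I^A I^A and summing P(type AB): 1/2·0 + 1/2·1/2 = 1/4.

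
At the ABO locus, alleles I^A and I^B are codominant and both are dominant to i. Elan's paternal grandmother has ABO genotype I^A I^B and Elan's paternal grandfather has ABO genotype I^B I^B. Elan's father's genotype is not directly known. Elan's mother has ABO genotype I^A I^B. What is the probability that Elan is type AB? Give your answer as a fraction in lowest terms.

1/2

Elan's father's ABO genotype from I^A I^B × I^B I^B: 1/2 I^A I^B, 1/2 I^B I^B.
Crossing each possibility with the mother I^A I^B and summing P(type AB): 1/2·1/2 + 1/2·1/2 = 1/2.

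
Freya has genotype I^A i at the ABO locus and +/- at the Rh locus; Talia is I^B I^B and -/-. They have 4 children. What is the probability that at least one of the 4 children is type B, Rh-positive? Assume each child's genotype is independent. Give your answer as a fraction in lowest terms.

175/256

ABO cross I^A i × I^B I^B → 1/2 B, 1/2 AB.
Rh cross +/- × -/- → 1/2 Rh+, 1/2 Rh-; so P(type B, Rh-positive) = 1/2 × 1/2 = 1/4 per child.
P(none) = (3/4)^4 = 81/256; P(at least one) = 1 − 81/256 = 175/256.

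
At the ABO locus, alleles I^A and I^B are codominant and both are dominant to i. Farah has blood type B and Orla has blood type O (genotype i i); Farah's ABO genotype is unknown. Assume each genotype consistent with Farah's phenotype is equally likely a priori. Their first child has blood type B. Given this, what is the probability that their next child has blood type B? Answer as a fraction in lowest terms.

5/6

Possible genotypes: Farah ∈ {I^B I^B, I^B i}; Orla ∈ {i i}.
Weight each parental genotype pair by prior × P(type-B child):
  I^B I^B × i i: posterior weight 2/3; P(next child type B) = 1.
  I^B i × i i: posterior weight 1/3; P(next child type B) = 1/2.
Weighted sum = 5/6.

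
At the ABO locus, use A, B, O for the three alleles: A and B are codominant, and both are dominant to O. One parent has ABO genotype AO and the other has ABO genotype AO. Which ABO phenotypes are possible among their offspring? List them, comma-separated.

Gametes from AO × AO give offspring ABO genotypes AA, AO, OO, i.e. phenotypes O, A.

O, A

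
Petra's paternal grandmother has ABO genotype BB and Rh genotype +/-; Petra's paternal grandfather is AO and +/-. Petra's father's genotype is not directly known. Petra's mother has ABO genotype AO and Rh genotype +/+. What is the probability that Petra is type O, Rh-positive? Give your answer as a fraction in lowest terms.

1/8

Petra's father's ABO genotype from BB × AO: 1/2 AB, 1/2 BO.
Crossing each possibility with the mother AO and summing P(type O): 1/2·0 + 1/2·1/4 = 1/8.
Similarly for Rh via the father's Rh distribution: P(Rh+) = 1.
Independent loci: 1/8 × 1 = 1/8.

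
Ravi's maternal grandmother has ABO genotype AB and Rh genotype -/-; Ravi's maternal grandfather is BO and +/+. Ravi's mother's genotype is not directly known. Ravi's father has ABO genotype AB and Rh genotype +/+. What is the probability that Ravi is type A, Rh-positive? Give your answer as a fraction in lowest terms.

Ravi's mother's ABO genotype from AB × BO: 1/4 AB, 1/4 AO, 1/4 BB, 1/4 BO.
Crossing each possibility with the father AB and summing P(type A): 1/4·1/4 + 1/4·1/2 + 1/4·0 + 1/4·1/4 = 1/4.
Similarly for Rh via the mother's Rh distribution: P(Rh+) = 1.
Independent loci: 1/4 × 1 = 1/4.

1/4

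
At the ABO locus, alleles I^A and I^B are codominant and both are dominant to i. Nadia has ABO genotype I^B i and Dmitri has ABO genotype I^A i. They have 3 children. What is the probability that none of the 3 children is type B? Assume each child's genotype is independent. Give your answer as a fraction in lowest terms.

ABO cross I^B i × I^A i → 1/4 O, 1/4 A, 1/4 B, 1/4 AB.
So P(type B) = 1/4 per child.
P(not type B) = 3/4 for one child; (3/4)^3 = 27/64.

27/64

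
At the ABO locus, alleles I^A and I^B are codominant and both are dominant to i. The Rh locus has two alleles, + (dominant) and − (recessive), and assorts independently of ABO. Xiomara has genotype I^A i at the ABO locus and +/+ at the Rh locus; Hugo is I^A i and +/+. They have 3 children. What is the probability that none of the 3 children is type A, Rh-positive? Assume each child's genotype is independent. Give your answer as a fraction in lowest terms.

ABO cross I^A i × I^A i → 1/4 O, 3/4 A.
Rh cross +/+ × +/+ → 1 Rh+; so P(type A, Rh-positive) = 3/4 × 1 = 3/4 per child.
P(not type A, Rh-positive) = 1/4 for one child; (1/4)^3 = 1/64.

1/64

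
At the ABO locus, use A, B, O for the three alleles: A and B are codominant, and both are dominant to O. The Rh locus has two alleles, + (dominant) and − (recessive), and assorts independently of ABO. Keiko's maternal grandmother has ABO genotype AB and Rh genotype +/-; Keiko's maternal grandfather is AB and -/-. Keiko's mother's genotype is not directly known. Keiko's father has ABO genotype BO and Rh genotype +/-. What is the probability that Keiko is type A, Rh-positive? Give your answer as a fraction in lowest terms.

5/32

Keiko's mother's ABO genotype from AB × AB: 1/4 AA, 1/2 AB, 1/4 BB.
Crossing each possibility with the father BO and summing P(type A): 1/4·1/2 + 1/2·1/4 + 1/4·0 = 1/4.
Similarly for Rh via the mother's Rh distribution: P(Rh+) = 5/8.
Independent loci: 1/4 × 5/8 = 5/32.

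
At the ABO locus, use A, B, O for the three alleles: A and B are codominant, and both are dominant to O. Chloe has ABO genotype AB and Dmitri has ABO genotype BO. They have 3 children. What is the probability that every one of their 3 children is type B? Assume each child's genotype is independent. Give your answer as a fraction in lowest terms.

ABO cross AB × BO → 1/4 A, 1/2 B, 1/4 AB.
So P(type B) = 1/2 per child.
All 3 independent: (1/2)^3 = 1/8.

1/8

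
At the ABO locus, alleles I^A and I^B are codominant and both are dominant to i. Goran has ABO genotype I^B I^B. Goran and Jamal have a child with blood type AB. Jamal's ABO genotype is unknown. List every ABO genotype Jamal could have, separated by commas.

For each candidate genotype of Jamal, check whether crossing it with I^B I^B can produce every observed child phenotype.
  I^A I^A → possible child types {AB} ✓
  I^A I^B → possible child types {B, AB} ✓
  I^A i → possible child types {B, AB} ✓
  I^B I^B → possible child types {B} ✗
  I^B i → possible child types {B} ✗
  i i → possible child types {B} ✗

I^A I^A, I^A I^B, I^A i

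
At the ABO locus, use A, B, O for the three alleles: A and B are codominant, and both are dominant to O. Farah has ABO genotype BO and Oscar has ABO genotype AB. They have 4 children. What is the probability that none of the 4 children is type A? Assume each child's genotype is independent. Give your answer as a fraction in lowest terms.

ABO cross BO × AB → 1/4 A, 1/2 B, 1/4 AB.
So P(type A) = 1/4 per child.
P(not type A) = 3/4 for one child; (3/4)^4 = 81/256.

81/256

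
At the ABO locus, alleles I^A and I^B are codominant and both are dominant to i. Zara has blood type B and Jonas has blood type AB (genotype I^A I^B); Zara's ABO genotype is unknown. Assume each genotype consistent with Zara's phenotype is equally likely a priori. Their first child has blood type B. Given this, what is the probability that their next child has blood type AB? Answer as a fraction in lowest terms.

3/8

Possible genotypes: Zara ∈ {I^B I^B, I^B i}; Jonas ∈ {I^A I^B}.
Weight each parental genotype pair by prior × P(type-B child):
  I^B I^B × I^A I^B: posterior weight 1/2; P(next child type AB) = 1/2.
  I^B i × I^A I^B: posterior weight 1/2; P(next child type AB) = 1/4.
Weighted sum = 3/8.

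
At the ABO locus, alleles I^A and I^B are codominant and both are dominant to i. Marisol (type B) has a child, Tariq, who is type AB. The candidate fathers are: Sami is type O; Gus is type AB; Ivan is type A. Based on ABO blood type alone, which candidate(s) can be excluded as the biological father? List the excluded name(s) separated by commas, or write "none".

Sami

A candidate is excluded only if no genotype consistent with his phenotype could produce a type AB child with a type B mother.
Sami (type O): no genotype consistent with that phenotype can produce a type-AB child with a type-B mother.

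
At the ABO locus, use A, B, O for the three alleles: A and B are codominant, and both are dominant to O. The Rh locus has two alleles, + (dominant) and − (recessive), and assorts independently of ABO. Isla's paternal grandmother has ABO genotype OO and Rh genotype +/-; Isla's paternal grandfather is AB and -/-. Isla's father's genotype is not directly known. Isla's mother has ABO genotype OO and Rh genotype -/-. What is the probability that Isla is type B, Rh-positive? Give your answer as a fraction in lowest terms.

1/16

Isla's father's ABO genotype from OO × AB: 1/2 AO, 1/2 BO.
Crossing each possibility with the mother OO and summing P(type B): 1/2·0 + 1/2·1/2 = 1/4.
Similarly for Rh via the father's Rh distribution: P(Rh+) = 1/4.
Independent loci: 1/4 × 1/4 = 1/16.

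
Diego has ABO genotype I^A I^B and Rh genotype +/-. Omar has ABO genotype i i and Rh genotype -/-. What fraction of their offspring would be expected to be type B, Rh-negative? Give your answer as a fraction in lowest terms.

1/4

ABO cross I^A I^B × i i → offspring phenotypes: 1/2 A, 1/2 B.
Rh cross +/- × -/- → 1/2 Rh+, 1/2 Rh-.
Independent loci: P(type B, Rh-negative) = 1/2 × 1/2 = 1/4.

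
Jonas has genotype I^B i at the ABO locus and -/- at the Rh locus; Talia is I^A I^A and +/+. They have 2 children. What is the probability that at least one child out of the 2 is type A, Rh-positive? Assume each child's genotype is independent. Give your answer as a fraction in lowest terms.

ABO cross I^B i × I^A I^A → 1/2 A, 1/2 AB.
Rh cross -/- × +/+ → 1 Rh+; so P(type A, Rh-positive) = 1/2 × 1 = 1/2 per child.
P(none) = (1/2)^2 = 1/4; P(at least one) = 1 − 1/4 = 3/4.

3/4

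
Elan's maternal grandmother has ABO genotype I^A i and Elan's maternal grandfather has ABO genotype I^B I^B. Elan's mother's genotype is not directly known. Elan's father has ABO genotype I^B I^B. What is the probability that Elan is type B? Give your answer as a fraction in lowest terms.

3/4

Elan's mother's ABO genotype from I^A i × I^B I^B: 1/2 I^A I^B, 1/2 I^B i.
Crossing each possibility with the father I^B I^B and summing P(type B): 1/2·1/2 + 1/2·1 = 3/4.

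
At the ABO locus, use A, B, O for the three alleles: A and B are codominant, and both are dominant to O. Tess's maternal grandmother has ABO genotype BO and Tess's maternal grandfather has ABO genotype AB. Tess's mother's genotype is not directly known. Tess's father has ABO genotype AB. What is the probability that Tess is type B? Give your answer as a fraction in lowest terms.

Tess's mother's ABO genotype from BO × AB: 1/4 AB, 1/4 AO, 1/4 BB, 1/4 BO.
Crossing each possibility with the father AB and summing P(type B): 1/4·1/4 + 1/4·1/4 + 1/4·1/2 + 1/4·1/2 = 3/8.

3/8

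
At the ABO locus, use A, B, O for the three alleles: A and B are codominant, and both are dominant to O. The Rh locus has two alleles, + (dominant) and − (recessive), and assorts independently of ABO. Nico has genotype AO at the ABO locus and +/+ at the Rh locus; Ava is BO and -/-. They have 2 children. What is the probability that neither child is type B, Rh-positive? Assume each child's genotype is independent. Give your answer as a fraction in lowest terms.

9/16

ABO cross AO × BO → 1/4 O, 1/4 A, 1/4 B, 1/4 AB.
Rh cross +/+ × -/- → 1 Rh+; so P(type B, Rh-positive) = 1/4 × 1 = 1/4 per child.
P(not type B, Rh-positive) = 3/4 for one child; (3/4)^2 = 9/16.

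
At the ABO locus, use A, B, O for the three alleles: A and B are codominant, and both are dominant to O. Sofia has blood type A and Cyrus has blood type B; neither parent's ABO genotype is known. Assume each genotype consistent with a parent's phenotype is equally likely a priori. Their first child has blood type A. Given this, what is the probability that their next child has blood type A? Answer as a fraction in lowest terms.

Possible genotypes: Sofia ∈ {AA, AO}; Cyrus ∈ {BB, BO}.
Weight each parental genotype pair by prior × P(type-A child):
  AA × BO: posterior weight 2/3; P(next child type A) = 1/2.
  AO × BO: posterior weight 1/3; P(next child type A) = 1/4.
Weighted sum = 5/12.

5/12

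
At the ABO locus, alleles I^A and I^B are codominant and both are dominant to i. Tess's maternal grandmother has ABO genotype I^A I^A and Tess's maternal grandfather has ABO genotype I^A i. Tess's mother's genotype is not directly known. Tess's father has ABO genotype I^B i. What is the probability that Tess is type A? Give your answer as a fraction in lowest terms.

Tess's mother's ABO genotype from I^A I^A × I^A i: 1/2 I^A I^A, 1/2 I^A i.
Crossing each possibility with the father I^B i and summing P(type A): 1/2·1/2 + 1/2·1/4 = 3/8.

3/8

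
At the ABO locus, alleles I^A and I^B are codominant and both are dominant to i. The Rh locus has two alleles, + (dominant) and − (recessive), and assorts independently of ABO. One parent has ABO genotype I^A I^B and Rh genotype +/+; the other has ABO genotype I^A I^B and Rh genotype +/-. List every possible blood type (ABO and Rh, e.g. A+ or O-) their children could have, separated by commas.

Gametes from I^A I^B × I^A I^B give offspring ABO genotypes I^A I^A, I^A I^B, I^B I^B, i.e. phenotypes A, B, AB.
Rh cross +/+ × +/- → phenotypes Rh+.
Combining independently: A+, B+, AB+.

A+, B+, AB+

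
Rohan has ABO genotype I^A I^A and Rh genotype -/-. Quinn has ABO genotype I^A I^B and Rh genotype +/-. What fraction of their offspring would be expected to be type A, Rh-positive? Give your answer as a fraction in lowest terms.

ABO cross I^A I^A × I^A I^B → offspring phenotypes: 1/2 A, 1/2 AB.
Rh cross -/- × +/- → 1/2 Rh+, 1/2 Rh-.
Independent loci: P(type A, Rh-positive) = 1/2 × 1/2 = 1/4.

1/4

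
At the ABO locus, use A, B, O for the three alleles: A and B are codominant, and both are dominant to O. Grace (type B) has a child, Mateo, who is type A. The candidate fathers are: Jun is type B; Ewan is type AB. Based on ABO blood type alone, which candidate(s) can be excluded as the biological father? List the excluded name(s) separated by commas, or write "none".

Jun

A candidate is excluded only if no genotype consistent with his phenotype could produce a type A child with a type B mother.
Jun (type B): no genotype consistent with that phenotype can produce a type-A child with a type-B mother.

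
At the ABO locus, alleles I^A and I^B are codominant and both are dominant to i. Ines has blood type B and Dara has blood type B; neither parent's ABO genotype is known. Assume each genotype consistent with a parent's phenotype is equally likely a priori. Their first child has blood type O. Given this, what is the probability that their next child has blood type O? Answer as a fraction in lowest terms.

Possible genotypes: Ines ∈ {I^B I^B, I^B i}; Dara ∈ {I^B I^B, I^B i}.
Weight each parental genotype pair by prior × P(type-O child):
  I^B i × I^B i: posterior weight 1; P(next child type O) = 1/4.
Weighted sum = 1/4.

1/4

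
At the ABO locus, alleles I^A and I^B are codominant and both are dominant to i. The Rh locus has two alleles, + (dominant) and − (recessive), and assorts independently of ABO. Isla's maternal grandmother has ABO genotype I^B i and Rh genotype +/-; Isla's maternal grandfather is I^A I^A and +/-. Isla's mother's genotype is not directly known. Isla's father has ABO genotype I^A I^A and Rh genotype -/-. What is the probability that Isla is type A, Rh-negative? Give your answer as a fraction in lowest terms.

Isla's mother's ABO genotype from I^B i × I^A I^A: 1/2 I^A I^B, 1/2 I^A i.
Crossing each possibility with the father I^A I^A and summing P(type A): 1/2·1/2 + 1/2·1 = 3/4.
Similarly for Rh via the mother's Rh distribution: P(Rh-) = 1/2.
Independent loci: 3/4 × 1/2 = 3/8.

3/8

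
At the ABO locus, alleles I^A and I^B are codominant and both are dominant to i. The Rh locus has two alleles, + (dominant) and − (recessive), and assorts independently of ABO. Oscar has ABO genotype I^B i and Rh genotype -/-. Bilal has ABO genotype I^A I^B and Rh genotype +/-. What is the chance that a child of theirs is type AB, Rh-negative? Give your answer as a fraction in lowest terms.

ABO cross I^B i × I^A I^B → offspring phenotypes: 1/4 A, 1/2 B, 1/4 AB.
Rh cross -/- × +/- → 1/2 Rh+, 1/2 Rh-.
Independent loci: P(type AB, Rh-negative) = 1/4 × 1/2 = 1/8.

1/8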